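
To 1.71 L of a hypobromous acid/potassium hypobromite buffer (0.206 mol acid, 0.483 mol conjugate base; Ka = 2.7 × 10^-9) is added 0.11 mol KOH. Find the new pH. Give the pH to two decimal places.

pH = 9.36

OH- converts HOBr to OBr-: HOBr → 0.096 mol, OBr- → 0.593 mol.
pKa = −log(2.7 × 10^-9) = 8.569
Henderson–Hasselbalch with mole ratio 0.593/0.096: pH = 8.569 + (+0.791)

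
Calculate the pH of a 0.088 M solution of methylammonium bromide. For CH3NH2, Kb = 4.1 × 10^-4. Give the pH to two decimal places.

pH = 5.83

CH3NH3+ is the conjugate acid of the weak base CH3NH2.
Ka = Kw/Kb = 1.0×10^-14 / 4.1 × 10^-4 = 2.44 × 10^-11
Ka = x²/(0.088 − x) = 2.44 × 10^-11
Assume x ≪ 0.088: x ≈ √(2.44 × 10^-11 × 0.088) = 1.47 × 10^-6 M
pH = −log(1.47 × 10^-6) = 5.83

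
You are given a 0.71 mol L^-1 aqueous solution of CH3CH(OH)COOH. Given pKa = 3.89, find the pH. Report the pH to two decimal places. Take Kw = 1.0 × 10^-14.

pH = 2.02

CH3CH(OH)COOH ⇌ CH3CH(OH)COO- + H+
Ka = 10^(−3.89) = 1.29 × 10^-4
From the ICE table, Ka = x²/(0.71 − x) = 1.29 × 10^-4.
Neglecting x in the denominator: x = √(1.29 × 10^-4 × 0.71) = 9.57 × 10^-3 M
Check: 1.3% ionized — well under 5%, approximation valid.
pH = −log(9.57 × 10^-3) = 2.02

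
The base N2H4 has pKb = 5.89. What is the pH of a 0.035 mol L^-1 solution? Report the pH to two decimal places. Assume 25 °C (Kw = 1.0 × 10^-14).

N2H4 + H2O ⇌ N2H5+ + OH-
Kb = 10^(−5.89) = 1.29 × 10^-6
From the ICE table, Kb = [OH-]²/(0.035 − [OH-]) = 1.29 × 10^-6.
Since Kb ≪ C₀, [OH-] ≈ √(Kb·C₀) = 2.12 × 10^-4 M.
([OH-]/C₀ = 0.61% < 5%, so the approximation holds.)
pOH = −log(2.12 × 10^-4) = 3.67; pH = 14.00 − 3.67 = 10.33

pH = 10.33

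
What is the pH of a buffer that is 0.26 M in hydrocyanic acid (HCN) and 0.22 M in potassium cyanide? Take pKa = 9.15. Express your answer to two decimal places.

pH = pKa + log([A⁻]/[HA]) = 9.15 + log(0.22/0.26)
pH = 9.15 + (-0.073) = 9.08

pH = 9.08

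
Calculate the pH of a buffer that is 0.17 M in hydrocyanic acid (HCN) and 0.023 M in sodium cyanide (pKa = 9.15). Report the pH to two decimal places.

Using pH = pKa + log([base]/[acid]) with [base]/[acid] = 0.023/0.17:
pH = 9.15 + (-0.869) = 8.28

pH = 8.28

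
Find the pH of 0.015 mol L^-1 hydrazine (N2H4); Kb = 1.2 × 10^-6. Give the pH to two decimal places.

N2H4 + H2O ⇌ N2H5+ + OH-
Kb = [OH-]²/(0.015 − [OH-]) = 1.2 × 10^-6
Assume [OH-] ≪ 0.015: [OH-] ≈ √(1.2 × 10^-6 × 0.015) = 1.34 × 10^-4 M
([OH-]/C₀ = 0.89% < 5%, so the approximation holds.)
pOH = 3.87, so pH = 14.00 − pOH = 10.13

pH = 10.13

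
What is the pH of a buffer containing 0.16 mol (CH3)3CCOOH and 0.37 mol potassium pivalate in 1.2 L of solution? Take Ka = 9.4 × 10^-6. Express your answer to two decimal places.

pH = 5.39

pKa = −log(9.4 × 10^-6) = 5.027
Using pH = pKa + log([base]/[acid]) with [base]/[acid] = 0.37/0.16:
pH = 5.027 + (+0.364) = 5.39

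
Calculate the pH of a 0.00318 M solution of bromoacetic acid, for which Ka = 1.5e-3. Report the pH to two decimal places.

BrCH2COOH ⇌ BrCH2COO- + H+
From the ICE table, Ka = x²/(0.00318 − x) = 1.5 × 10^-3.
The 5% rule fails; solving x² + Ka·x − Ka·C₀ = 0 exactly:
x = (−Ka + √(Ka² + 4·Ka·C₀))/2 = 1.56 × 10^-3 M
pH = −log[H+] = −log(1.56 × 10^-3) = 2.81

pH = 2.81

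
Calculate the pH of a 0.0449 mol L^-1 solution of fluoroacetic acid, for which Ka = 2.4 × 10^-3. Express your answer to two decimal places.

pH = 2.03

FCH2COOH ⇌ FCH2COO- + H+
From the ICE table, Ka = [H+]²/(0.0449 − [H+]) = 2.4 × 10^-3.
Here C₀/Ka ≈ 18.7, so the small-[H+] approximation fails. Use the quadratic:
[H+] = (−Ka + √(Ka² + 4·Ka·C₀))/2 = 9.25 × 10^-3 M
pH = −log[H+] = −log(9.25 × 10^-3) = 2.03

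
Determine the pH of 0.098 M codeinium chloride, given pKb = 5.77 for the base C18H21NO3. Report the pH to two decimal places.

pH = 4.62

C18H22NO3+ is the conjugate acid of the weak base C18H21NO3.
Kb = 10^(−5.77) = 1.70 × 10^-6
Ka = Kw/Kb = 1.0×10^-14 / 1.70 × 10^-6 = 5.88 × 10^-9
Let x = [H+] at equilibrium. Ka = x²/(0.098 − x).
Neglecting x in the denominator: x = √(5.88 × 10^-9 × 0.098) = 2.40 × 10^-5 M
(x/C₀ = 0.024% < 5%, so the approximation holds.)
pH = −log(2.40 × 10^-5) = 4.62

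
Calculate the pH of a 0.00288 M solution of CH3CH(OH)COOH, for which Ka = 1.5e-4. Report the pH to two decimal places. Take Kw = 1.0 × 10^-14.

pH = 3.23

CH3CH(OH)COOH ⇌ CH3CH(OH)COO- + H+
From the ICE table, Ka = x²/(0.00288 − x) = 1.5 × 10^-4.
x is not negligible relative to C₀; solve x² + 0.00015·x − 4.32e-07 = 0.
x = [−0.00015 + √(0.00015² + 1.73e-06)]/2 = 5.87 × 10^-4 M
pH = −log[H+] = −log(5.87 × 10^-4) = 3.23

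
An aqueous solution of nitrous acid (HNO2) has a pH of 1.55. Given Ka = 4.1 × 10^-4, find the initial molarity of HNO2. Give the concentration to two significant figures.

C₀ = 2.0 M

[H+] = 10^(-1.55) = 2.82 × 10^-2 M = x
Ka = x²/(C₀ − x) ⇒ C₀ = x + x²/Ka
C₀ = 2.82 × 10^-2 + (2.82 × 10^-2)²/(4.1 × 10^-4) = 1.97 M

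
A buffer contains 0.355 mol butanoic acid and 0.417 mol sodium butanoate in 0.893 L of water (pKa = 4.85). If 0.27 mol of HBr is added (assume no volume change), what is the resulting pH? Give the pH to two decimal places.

Added H+ converts CH3(CH2)2COO- to CH3(CH2)2COOH: CH3(CH2)2COOH → 0.625 mol, CH3(CH2)2COO- → 0.147 mol.
Henderson–Hasselbalch with mole ratio 0.147/0.625: pH = 4.85 + (-0.629)

pH = 4.22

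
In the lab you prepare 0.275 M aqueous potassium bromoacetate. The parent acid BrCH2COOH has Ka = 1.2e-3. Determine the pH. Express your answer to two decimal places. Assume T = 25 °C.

BrCH2COO- is the conjugate base of the weak acid BrCH2COOH.
Kb = Kw/Ka = 1.0×10^-14 / 1.2 × 10^-3 = 8.33 × 10^-12
Kb = x²/(0.275 − x) = 8.33 × 10^-12
Assume x ≪ 0.275: x ≈ √(8.33 × 10^-12 × 0.275) = 1.51 × 10^-6 M
Check: 0.00055% ionized — well under 5%, approximation valid.
pOH = 5.82, so pH = 14.00 − pOH = 8.18

pH = 8.18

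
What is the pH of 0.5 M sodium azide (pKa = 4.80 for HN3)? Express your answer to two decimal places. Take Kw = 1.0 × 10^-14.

pH = 9.25

N3- is the conjugate base of the weak acid HN3.
Ka = 10^(−4.80) = 1.58 × 10^-5
Kb = Kw/Ka = 1.0×10^-14 / 1.58 × 10^-5 = 6.33 × 10^-10
From the ICE table, Kb = x²/(0.5 − x) = 6.33 × 10^-10.
Neglecting x in the denominator: x = √(6.33 × 10^-10 × 0.5) = 1.78 × 10^-5 M
Check: 0.0036% ionized — well under 5%, approximation valid.
pOH = 4.75, so pH = 14.00 − pOH = 9.25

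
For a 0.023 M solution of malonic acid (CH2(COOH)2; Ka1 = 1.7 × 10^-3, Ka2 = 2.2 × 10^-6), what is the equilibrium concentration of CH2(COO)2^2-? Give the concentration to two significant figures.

First ionization gives [H+] ≈ [CH2(COOH)COO-] = 5.46 × 10^-3 M.
Second step: Ka2 = [H+][CH2(COO)2^2-]/[CH2(COOH)COO-] ≈ [CH2(COO)2^2-] (since [H+] ≈ [CH2(COOH)COO-]).
So [CH2(COO)2^2-] ≈ Ka2.

2.2 × 10^-6 M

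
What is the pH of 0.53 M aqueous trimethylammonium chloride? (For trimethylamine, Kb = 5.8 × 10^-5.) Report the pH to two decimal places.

pH = 5.02

(CH3)3NH+ is the conjugate acid of the weak base (CH3)3N.
Ka = Kw/Kb = 1.0×10^-14 / 5.8 × 10^-5 = 1.72 × 10^-10
From the ICE table, Ka = x²/(0.53 − x) = 1.72 × 10^-10.
Assume x ≪ 0.53: x ≈ √(1.72 × 10^-10 × 0.53) = 9.55 × 10^-6 M
Check: 0.0018% ionized — well under 5%, approximation valid.
pH = −log[H+] = −log(9.55 × 10^-6) = 5.02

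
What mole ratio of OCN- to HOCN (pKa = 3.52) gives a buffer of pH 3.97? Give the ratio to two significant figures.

pH = pKa + log(r) ⇒ log(r) = 3.97 − 3.52 = +0.45
r = [OCN-]/[HOCN] = 10^(+0.45) = 2.82

ratio = 2.8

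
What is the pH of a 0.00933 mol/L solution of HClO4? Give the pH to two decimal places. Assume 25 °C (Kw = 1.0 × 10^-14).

pH = 2.03

HClO4 is a strong acid and dissociates completely, so [H+] = 0.00933 M.
pH = -log(0.00933) = 2.03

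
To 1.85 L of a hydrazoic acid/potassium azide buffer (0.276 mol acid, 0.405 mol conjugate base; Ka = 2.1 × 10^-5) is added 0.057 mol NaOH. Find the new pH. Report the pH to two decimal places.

After neutralization: n(HN3) = 0.219 mol, n(N3-) = 0.462 mol.
pKa = −log(2.1 × 10^-5) = 4.678
pH = pKa + log([A⁻]/[HA]) = 4.678 + log(0.462/0.219) = 4.678 +0.324

pH = 5.00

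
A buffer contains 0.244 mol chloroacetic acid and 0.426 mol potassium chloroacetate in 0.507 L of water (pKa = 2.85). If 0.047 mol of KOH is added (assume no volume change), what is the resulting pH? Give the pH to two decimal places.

pH = 3.23

OH- converts ClCH2COOH to ClCH2COO-: ClCH2COOH → 0.197 mol, ClCH2COO- → 0.473 mol.
pH = pKa + log([A⁻]/[HA]) = 2.85 + log(0.473/0.197) = 2.85 +0.380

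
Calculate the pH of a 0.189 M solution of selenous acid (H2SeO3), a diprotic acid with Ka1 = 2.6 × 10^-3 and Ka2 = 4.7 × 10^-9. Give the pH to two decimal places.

Ka1 ≫ Ka2, so treat the first dissociation as the only significant source of H+.
Ka1 = x²/(0.189 − x) = 2.6 × 10^-3
Solving the quadratic: x = (−Ka1 + √(Ka1² + 4·Ka1·C₀))/2 = 2.09 × 10^-2 M
pH = −log(2.09 × 10^-2) = 1.68

pH = 1.68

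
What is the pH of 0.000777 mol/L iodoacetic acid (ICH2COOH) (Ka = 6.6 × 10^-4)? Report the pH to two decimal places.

ICH2COOH ⇌ ICH2COO- + H+
From the ICE table, Ka = x²/(0.000777 − x) = 6.6 × 10^-4.
x is not negligible relative to C₀; solve x² + 0.00066·x − 5.13e-07 = 0.
x = [−0.00066 + √(0.00066² + 2.05e-06)]/2 = 4.58 × 10^-4 M
pH = −log(4.58 × 10^-4) = 3.34

pH = 3.34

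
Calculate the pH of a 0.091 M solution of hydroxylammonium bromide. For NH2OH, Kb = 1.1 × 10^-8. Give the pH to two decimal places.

pH = 3.54

NH3OH+ is the conjugate acid of the weak base NH2OH.
Ka = Kw/Kb = 1.0×10^-14 / 1.1 × 10^-8 = 9.09 × 10^-7
Ka = x²/(0.091 − x) = 9.09 × 10^-7
Neglecting x in the denominator: x = √(9.09 × 10^-7 × 0.091) = 2.88 × 10^-4 M
pH = −log(2.88 × 10^-4) = 3.54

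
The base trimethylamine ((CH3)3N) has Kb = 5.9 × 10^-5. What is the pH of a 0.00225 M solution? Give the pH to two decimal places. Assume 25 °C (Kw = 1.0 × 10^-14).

(CH3)3N + H2O ⇌ (CH3)3NH+ + OH-
Kb = x²/(0.00225 − x) = 5.9 × 10^-5
Here C₀/Kb ≈ 38.1, so the small-x approximation fails. Use the quadratic:
x = [−5.9e-05 + √(5.9e-05² + 5.31e-07)]/2 = 3.36 × 10^-4 M
pOH = 3.47, so pH = 14.00 − pOH = 10.53

pH = 10.53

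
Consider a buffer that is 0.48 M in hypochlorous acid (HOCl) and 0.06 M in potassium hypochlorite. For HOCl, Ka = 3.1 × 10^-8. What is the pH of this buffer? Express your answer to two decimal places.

pH = 6.61

pKa = −log(3.1 × 10^-8) = 7.509
pH = pKa + log([A⁻]/[HA]) = 7.509 + log(0.06/0.48)
pH = 7.509 + (-0.903) = 6.61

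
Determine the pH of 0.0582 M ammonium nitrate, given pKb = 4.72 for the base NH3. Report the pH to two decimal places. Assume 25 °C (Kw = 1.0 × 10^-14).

pH = 5.26

NH4+ is the conjugate acid of the weak base NH3.
Kb = 10^(−4.72) = 1.91 × 10^-5
Ka = Kw/Kb = 1.0×10^-14 / 1.91 × 10^-5 = 5.24 × 10^-10
From the ICE table, Ka = [H+]²/(0.0582 − [H+]) = 5.24 × 10^-10.
Since Ka ≪ C₀, [H+] ≈ √(Ka·C₀) = 5.52 × 10^-6 M.
([H+]/C₀ = 0.0095% < 5%, so the approximation holds.)
pH = −log(5.52 × 10^-6) = 5.26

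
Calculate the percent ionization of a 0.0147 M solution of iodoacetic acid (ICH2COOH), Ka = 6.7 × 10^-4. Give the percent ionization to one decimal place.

ICH2COOH ⇌ ICH2COO- + H+; let x = [H+] at equilibrium.
Ka = x²/(C₀ − x); solving the quadratic gives x = 2.82 × 10^-3 M.
% ionization = x/C₀ × 100% = 2.82 × 10^-3/0.0147 × 100% = 19.2%

19.2%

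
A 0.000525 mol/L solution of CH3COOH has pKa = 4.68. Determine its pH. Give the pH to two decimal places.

pH = 4.02

CH3COOH ⇌ CH3COO- + H+
Ka = 10^(−4.68) = 2.09 × 10^-5
From the ICE table, Ka = [H+]²/(0.000525 − [H+]) = 2.09 × 10^-5.
The 5% rule fails; solving [H+]² + Ka·[H+] − Ka·C₀ = 0 exactly:
[H+] = [−2.09e-05 + √(2.09e-05² + 4.39e-08)]/2 = 9.48 × 10^-5 M
pH = −log[H+] = −log(9.48 × 10^-5) = 4.02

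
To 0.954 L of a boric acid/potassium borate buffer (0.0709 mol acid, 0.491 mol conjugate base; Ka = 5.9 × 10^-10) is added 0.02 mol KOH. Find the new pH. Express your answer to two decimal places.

OH- converts B(OH)3 to B(OH)4-: B(OH)3 → 0.0509 mol, B(OH)4- → 0.511 mol.
pKa = −log(5.9 × 10^-10) = 9.229
pH = pKa + log([A⁻]/[HA]) = 9.229 + log(0.511/0.0509) = 9.229 +1.002

pH = 10.23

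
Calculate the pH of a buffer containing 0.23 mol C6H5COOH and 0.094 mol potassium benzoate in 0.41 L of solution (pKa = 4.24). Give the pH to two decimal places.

Using pH = pKa + log([base]/[acid]) with [base]/[acid] = 0.094/0.23:
pH = 4.24 + (-0.389) = 3.85

pH = 3.85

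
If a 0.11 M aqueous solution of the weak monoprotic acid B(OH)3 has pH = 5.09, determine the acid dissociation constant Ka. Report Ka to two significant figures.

[H+] = 10^(-5.09) = 8.13 × 10^-6 M
At equilibrium [HA] = 0.11 − 8.13 × 10^-6 = 1.10 × 10^-1 M
Ka = [H+][A-]/[HA] = (8.13 × 10^-6)² / 1.10 × 10^-1 = 6.0 × 10^-10

Ka = 6.0 × 10^-10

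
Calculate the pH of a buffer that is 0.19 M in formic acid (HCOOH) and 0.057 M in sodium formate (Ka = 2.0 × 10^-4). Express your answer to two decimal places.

pKa = −log(2.0 × 10^-4) = 3.699
Using pH = pKa + log([base]/[acid]) with [base]/[acid] = 0.057/0.19:
pH = 3.699 + (-0.523) = 3.18

pH = 3.18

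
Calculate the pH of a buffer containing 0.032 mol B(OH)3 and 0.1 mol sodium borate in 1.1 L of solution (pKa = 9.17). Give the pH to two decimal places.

Henderson–Hasselbalch: pH = pKa + log([B(OH)4-]/[B(OH)3]) = 9.17 + log(0.1/0.032)
pH = 9.17 + (+0.495) = 9.66

pH = 9.66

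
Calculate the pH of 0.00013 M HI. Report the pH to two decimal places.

HI is a strong acid and dissociates completely, so [H+] = 0.00013 M.
pH = -log(0.00013) = 3.89

pH = 3.89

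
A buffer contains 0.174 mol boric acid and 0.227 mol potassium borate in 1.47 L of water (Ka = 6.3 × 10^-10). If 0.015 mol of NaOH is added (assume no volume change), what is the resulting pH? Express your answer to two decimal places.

pH = 9.38

OH- converts B(OH)3 to B(OH)4-: B(OH)3 → 0.159 mol, B(OH)4- → 0.242 mol.
pKa = −log(6.3 × 10^-10) = 9.201
pH = pKa + log(n_B(OH)4-/n_B(OH)3) = 9.201 + log(0.242/0.159) = 9.201 + (+0.182)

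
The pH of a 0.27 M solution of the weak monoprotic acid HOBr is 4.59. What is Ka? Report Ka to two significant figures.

Ka = 2.4 × 10^-9

[H+] = 10^(-4.59) = 2.57 × 10^-5 M
At equilibrium [HA] = 0.27 − 2.57 × 10^-5 = 2.70 × 10^-1 M
Ka = [H+][A-]/[HA] = (2.57 × 10^-5)² / 2.70 × 10^-1 = 2.4 × 10^-9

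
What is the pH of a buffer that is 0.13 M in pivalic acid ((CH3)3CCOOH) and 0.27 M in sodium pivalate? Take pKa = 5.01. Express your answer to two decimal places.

pH = 5.33

Using pH = pKa + log([base]/[acid]) with [base]/[acid] = 0.27/0.13:
pH = 5.01 + (+0.317) = 5.33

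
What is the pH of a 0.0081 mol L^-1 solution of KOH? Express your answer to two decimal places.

KOH is a strong base; [OH-] = 0.0081 M.
pOH = -log(0.0081) = 2.09
pH = 14.00 - 2.09 = 11.91

pH = 11.91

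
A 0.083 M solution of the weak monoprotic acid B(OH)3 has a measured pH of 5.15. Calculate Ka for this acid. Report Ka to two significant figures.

[H+] = 10^(-5.15) = 7.08 × 10^-6 M
At equilibrium [HA] = 0.083 − 7.08 × 10^-6 = 8.30 × 10^-2 M
Ka = [H+][A-]/[HA] = (7.08 × 10^-6)² / 8.30 × 10^-2 = 6.0 × 10^-10

Ka = 6.0 × 10^-10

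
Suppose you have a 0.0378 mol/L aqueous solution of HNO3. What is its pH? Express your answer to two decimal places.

HNO3 is a strong acid and dissociates completely, so [H+] = 0.0378 M.
pH = -log(0.0378) = 1.42

pH = 1.42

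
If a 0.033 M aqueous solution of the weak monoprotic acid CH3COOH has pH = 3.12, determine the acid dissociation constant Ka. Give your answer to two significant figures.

Ka = 1.8 × 10^-5

[H+] = 10^(-3.12) = 7.59 × 10^-4 M
At equilibrium [HA] = 0.033 − 7.59 × 10^-4 = 3.22 × 10^-2 M
Ka = [H+][A-]/[HA] = (7.59 × 10^-4)² / 3.22 × 10^-2 = 1.8 × 10^-5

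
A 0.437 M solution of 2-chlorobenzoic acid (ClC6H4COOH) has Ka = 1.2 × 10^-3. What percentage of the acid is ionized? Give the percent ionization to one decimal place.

5.1%

ClC6H4COOH ⇌ ClC6H4COO- + H+; let x = [H+] at equilibrium.
Solve x² + 0.0012x − 0.000524 = 0 → x = 2.23 × 10^-2 M
% ionization = x/C₀ × 100% = 2.23 × 10^-2/0.437 × 100% = 5.1%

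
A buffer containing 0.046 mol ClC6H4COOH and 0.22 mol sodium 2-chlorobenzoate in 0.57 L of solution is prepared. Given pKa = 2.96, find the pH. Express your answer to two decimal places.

Using pH = pKa + log([base]/[acid]) with [base]/[acid] = 0.22/0.046:
pH = 2.96 + (+0.680) = 3.64

pH = 3.64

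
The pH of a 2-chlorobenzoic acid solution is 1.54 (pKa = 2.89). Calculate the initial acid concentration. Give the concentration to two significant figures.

C₀ = 6.7 × 10^-1 M

[H+] = 10^(-1.54) = 2.88 × 10^-2 M = x
Ka = 10^(−2.89) = 1.29 × 10^-3
Ka = x²/(C₀ − x) ⇒ C₀ = x + x²/Ka
C₀ = 2.88 × 10^-2 + (2.88 × 10^-2)²/(1.29 × 10^-3) = 6.72 × 10^-1 M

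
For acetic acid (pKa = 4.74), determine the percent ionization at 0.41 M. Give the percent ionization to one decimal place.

CH3COOH ⇌ CH3COO- + H+; let x = [H+] at equilibrium.
Ka = 10^(−4.74) = 1.82 × 10^-5
x ≈ √(Ka·C₀) = √(1.82 × 10^-5 × 0.41) = 2.73 × 10^-3 M
Fraction ionized = 2.73 × 10^-3 / 0.41 = 0.0067 → 0.7%

0.7%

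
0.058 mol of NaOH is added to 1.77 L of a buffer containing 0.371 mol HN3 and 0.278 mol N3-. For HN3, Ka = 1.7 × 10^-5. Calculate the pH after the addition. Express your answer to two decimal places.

After neutralization: n(HN3) = 0.313 mol, n(N3-) = 0.336 mol.
pKa = −log(1.7 × 10^-5) = 4.770
pH = pKa + log([A⁻]/[HA]) = 4.770 + log(0.336/0.313) = 4.770 +0.031

pH = 4.80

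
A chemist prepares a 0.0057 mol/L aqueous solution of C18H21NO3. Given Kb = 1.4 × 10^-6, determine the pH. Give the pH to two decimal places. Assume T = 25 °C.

C18H21NO3 + H2O ⇌ C18H22NO3+ + OH-
Let x = [OH-] at equilibrium. Kb = x²/(0.0057 − x).
Since Kb ≪ C₀, x ≈ √(Kb·C₀) = 8.93 × 10^-5 M.
pOH = 4.05, so pH = 14.00 − pOH = 9.95

pH = 9.95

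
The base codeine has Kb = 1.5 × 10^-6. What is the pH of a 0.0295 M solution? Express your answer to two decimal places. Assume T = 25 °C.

C18H21NO3 + H2O ⇌ C18H22NO3+ + OH-
Kb = x²/(0.0295 − x) = 1.5 × 10^-6
Assume x ≪ 0.0295: x ≈ √(1.5 × 10^-6 × 0.0295) = 2.10 × 10^-4 M
pOH = −log(2.10 × 10^-4) = 3.68; pH = 14.00 − 3.68 = 10.32

pH = 10.32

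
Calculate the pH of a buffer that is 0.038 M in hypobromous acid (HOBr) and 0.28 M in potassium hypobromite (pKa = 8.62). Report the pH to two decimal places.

pH = pKa + log([A⁻]/[HA]) = 8.62 + log(0.28/0.038)
pH = 8.62 + (+0.867) = 9.49

pH = 9.49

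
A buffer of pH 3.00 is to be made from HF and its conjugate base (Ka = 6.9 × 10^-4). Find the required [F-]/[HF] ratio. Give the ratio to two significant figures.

ratio = 0.69

pKa = -log(6.9 × 10^-4) = 3.161
pH = pKa + log(r) ⇒ log(r) = 3.00 − 3.161 = -0.161
r = [F-]/[HF] = 10^(-0.161) = 0.69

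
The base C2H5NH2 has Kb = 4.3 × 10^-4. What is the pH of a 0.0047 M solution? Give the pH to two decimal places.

C2H5NH2 + H2O ⇌ C2H5NH3+ + OH-
Kb = [OH-]²/(0.0047 − [OH-]) = 4.3 × 10^-4
[OH-] is not negligible relative to C₀; solve [OH-]² + 0.00043·[OH-] − 2.02e-06 = 0.
[OH-] = (−Kb + √(Kb² + 4·Kb·C₀))/2 = 1.22 × 10^-3 M
pOH = −log(1.22 × 10^-3) = 2.91; pH = 14.00 − 2.91 = 11.09

pH = 11.09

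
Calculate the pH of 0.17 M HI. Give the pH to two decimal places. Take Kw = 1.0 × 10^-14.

pH = 0.77

HI is a strong acid and dissociates completely, so [H+] = 0.17 M.
pH = -log(0.17) = 0.77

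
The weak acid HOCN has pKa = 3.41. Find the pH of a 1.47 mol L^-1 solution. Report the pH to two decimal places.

HOCN ⇌ OCN- + H+
Ka = 10^(−3.41) = 3.89 × 10^-4
Let x = [H+] at equilibrium. Ka = x²/(1.47 − x).
Since Ka ≪ C₀, x ≈ √(Ka·C₀) = 2.39 × 10^-2 M.
(x/C₀ = 1.6% < 5%, so the approximation holds.)
pH = −log[H+] = −log(2.39 × 10^-2) = 1.62

pH = 1.62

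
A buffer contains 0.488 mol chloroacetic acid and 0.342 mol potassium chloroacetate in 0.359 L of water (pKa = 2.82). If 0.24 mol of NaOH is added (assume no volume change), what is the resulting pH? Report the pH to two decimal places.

After neutralization: n(ClCH2COOH) = 0.248 mol, n(ClCH2COO-) = 0.582 mol.
pH = pKa + log(n_ClCH2COO-/n_ClCH2COOH) = 2.82 + log(0.582/0.248) = 2.82 + (+0.370)

pH = 3.19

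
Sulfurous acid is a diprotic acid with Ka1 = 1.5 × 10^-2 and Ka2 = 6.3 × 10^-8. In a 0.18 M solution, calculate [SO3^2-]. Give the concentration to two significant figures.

6.3 × 10^-8 M

First ionization gives [H+] ≈ [HSO3-] = 4.50 × 10^-2 M.
Second step: Ka2 = [H+][SO3^2-]/[HSO3-] ≈ [SO3^2-] (since [H+] ≈ [HSO3-]).
So [SO3^2-] ≈ Ka2.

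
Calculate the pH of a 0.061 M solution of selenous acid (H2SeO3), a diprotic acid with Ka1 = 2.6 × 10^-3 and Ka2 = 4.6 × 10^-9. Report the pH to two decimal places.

Ka1 ≫ Ka2, so treat the first dissociation as the only significant source of H+.
Ka1 = x²/(0.061 − x) = 2.6 × 10^-3
Solving the quadratic: x = (−Ka1 + √(Ka1² + 4·Ka1·C₀))/2 = 1.14 × 10^-2 M
pH = −log(1.14 × 10^-2) = 1.94

pH = 1.94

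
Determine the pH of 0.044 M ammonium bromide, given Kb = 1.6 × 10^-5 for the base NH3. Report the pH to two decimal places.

pH = 5.28

NH4+ is the conjugate acid of the weak base NH3.
Ka = Kw/Kb = 1.0×10^-14 / 1.6 × 10^-5 = 6.25 × 10^-10
Ka = x²/(0.044 − x) = 6.25 × 10^-10
Since Ka ≪ C₀, x ≈ √(Ka·C₀) = 5.24 × 10^-6 M.
Check: 0.012% ionized — well under 5%, approximation valid.
pH = −log[H+] = −log(5.24 × 10^-6) = 5.28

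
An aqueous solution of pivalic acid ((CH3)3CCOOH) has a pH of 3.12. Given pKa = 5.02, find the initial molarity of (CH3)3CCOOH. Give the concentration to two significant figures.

[H+] = 10^(-3.12) = 7.59 × 10^-4 M = x
Ka = 10^(−5.02) = 9.55 × 10^-6
Ka = x²/(C₀ − x) ⇒ C₀ = x + x²/Ka
C₀ = 7.59 × 10^-4 + (7.59 × 10^-4)²/(9.55 × 10^-6) = 6.11 × 10^-2 M

C₀ = 6.1 × 10^-2 M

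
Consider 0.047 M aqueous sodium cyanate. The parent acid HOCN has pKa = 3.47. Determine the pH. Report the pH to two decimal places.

OCN- is the conjugate base of the weak acid HOCN.
Ka = 10^(−3.47) = 3.39 × 10^-4
Kb = Kw/Ka = 1.0×10^-14 / 3.39 × 10^-4 = 2.95 × 10^-11
Kb = x²/(0.047 − x) = 2.95 × 10^-11
Since Kb ≪ C₀, x ≈ √(Kb·C₀) = 1.18 × 10^-6 M.
pOH = 5.93, so pH = 14.00 − pOH = 8.07

pH = 8.07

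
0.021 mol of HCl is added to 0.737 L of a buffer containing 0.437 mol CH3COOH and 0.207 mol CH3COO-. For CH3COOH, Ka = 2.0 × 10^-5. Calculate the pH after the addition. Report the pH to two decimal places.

Added H+ converts CH3COO- to CH3COOH: CH3COOH → 0.458 mol, CH3COO- → 0.186 mol.
pKa = −log(2.0 × 10^-5) = 4.699
pH = pKa + log([A⁻]/[HA]) = 4.699 + log(0.186/0.458) = 4.699 -0.391

pH = 4.31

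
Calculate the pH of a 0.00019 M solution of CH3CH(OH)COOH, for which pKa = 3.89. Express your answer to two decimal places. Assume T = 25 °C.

pH = 3.98

CH3CH(OH)COOH ⇌ CH3CH(OH)COO- + H+
Ka = 10^(−3.89) = 1.29 × 10^-4
Ka = x²/(0.00019 − x) = 1.29 × 10^-4
x is not negligible relative to C₀; solve x² + 0.000129·x − 2.45e-08 = 0.
x = [−0.000129 + √(0.000129² + 9.8e-08)]/2 = 1.05 × 10^-4 M
pH = −log[H+] = −log(1.05 × 10^-4) = 3.98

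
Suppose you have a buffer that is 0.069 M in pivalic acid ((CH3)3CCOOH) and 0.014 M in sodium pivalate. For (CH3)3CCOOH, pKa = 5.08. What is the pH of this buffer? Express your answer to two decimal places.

pH = 4.39

Using pH = pKa + log([base]/[acid]) with [base]/[acid] = 0.014/0.069:
pH = 5.08 + (-0.693) = 4.39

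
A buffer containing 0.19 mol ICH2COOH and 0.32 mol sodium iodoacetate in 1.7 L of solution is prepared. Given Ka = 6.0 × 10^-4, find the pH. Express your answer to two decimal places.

pH = 3.45

pKa = −log(6.0 × 10^-4) = 3.222
Henderson–Hasselbalch: pH = pKa + log([ICH2COO-]/[ICH2COOH]) = 3.222 + log(0.32/0.19)
pH = 3.222 + (+0.226) = 3.45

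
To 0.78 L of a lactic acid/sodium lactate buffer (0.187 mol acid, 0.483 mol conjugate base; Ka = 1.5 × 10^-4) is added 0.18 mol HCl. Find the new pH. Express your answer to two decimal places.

Added H+ converts CH3CH(OH)COO- to CH3CH(OH)COOH: CH3CH(OH)COOH → 0.367 mol, CH3CH(OH)COO- → 0.303 mol.
pKa = −log(1.5 × 10^-4) = 3.824
pH = pKa + log([A⁻]/[HA]) = 3.824 + log(0.303/0.367) = 3.824 -0.083

pH = 3.74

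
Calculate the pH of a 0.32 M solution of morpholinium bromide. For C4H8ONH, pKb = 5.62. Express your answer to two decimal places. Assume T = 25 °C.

C4H8ONH2+ is the conjugate acid of the weak base C4H8ONH.
Kb = 10^(−5.62) = 2.40 × 10^-6
Ka = Kw/Kb = 1.0×10^-14 / 2.40 × 10^-6 = 4.17 × 10^-9
Ka = x²/(0.32 − x) = 4.17 × 10^-9
Assume x ≪ 0.32: x ≈ √(4.17 × 10^-9 × 0.32) = 3.65 × 10^-5 M
Check: 0.011% ionized — well under 5%, approximation valid.
pH = −log[H+] = −log(3.65 × 10^-5) = 4.44

pH = 4.44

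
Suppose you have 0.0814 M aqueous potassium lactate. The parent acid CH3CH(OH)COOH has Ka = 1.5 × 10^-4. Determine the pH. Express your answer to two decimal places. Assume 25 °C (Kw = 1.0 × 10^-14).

pH = 8.37

CH3CH(OH)COO- is the conjugate base of the weak acid CH3CH(OH)COOH.
Kb = Kw/Ka = 1.0×10^-14 / 1.5 × 10^-4 = 6.67 × 10^-11
From the ICE table, Kb = x²/(0.0814 − x) = 6.67 × 10^-11.
Assume x ≪ 0.0814: x ≈ √(6.67 × 10^-11 × 0.0814) = 2.33 × 10^-6 M
Check: 0.0029% ionized — well under 5%, approximation valid.
pOH = 5.63, so pH = 14.00 − pOH = 8.37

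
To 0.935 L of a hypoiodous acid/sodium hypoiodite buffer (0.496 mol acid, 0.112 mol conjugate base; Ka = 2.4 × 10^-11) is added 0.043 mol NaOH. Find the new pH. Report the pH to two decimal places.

After neutralization: n(HOI) = 0.453 mol, n(OI-) = 0.155 mol.
pKa = −log(2.4 × 10^-11) = 10.620
Henderson–Hasselbalch with mole ratio 0.155/0.453: pH = 10.620 + (-0.466)

pH = 10.15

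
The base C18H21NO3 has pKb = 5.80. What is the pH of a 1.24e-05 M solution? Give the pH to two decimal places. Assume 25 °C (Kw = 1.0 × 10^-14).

pH = 8.57

C18H21NO3 + H2O ⇌ C18H22NO3+ + OH-
Kb = 10^(−5.80) = 1.58 × 10^-6
Let x = [OH-] at equilibrium. Kb = x²/(1.24e-05 − x).
The 5% rule fails; solving x² + Kb·x − Kb·C₀ = 0 exactly:
x = [−1.58e-06 + √(1.58e-06² + 7.84e-11)]/2 = 3.71 × 10^-6 M
pOH = −log(3.71 × 10^-6) = 5.43; pH = 14.00 − 5.43 = 8.57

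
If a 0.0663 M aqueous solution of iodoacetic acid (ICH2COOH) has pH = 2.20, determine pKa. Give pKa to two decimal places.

[H+] = 10^(-2.20) = 6.31 × 10^-3 M
At equilibrium [HA] = 0.0663 − 6.31 × 10^-3 = 6.00 × 10^-2 M
Ka = [H+][A-]/[HA] = (6.31 × 10^-3)² / 6.00 × 10^-2 = 6.64 × 10^-4
pKa = -log(6.64 × 10^-4) = 3.18

pKa = 3.18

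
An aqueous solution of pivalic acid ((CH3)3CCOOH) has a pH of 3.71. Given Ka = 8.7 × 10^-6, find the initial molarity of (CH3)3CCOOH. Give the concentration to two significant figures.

C₀ = 4.6 × 10^-3 M

[H+] = 10^(-3.71) = 1.95 × 10^-4 M = x
Ka = x²/(C₀ − x) ⇒ C₀ = x + x²/Ka
C₀ = 1.95 × 10^-4 + (1.95 × 10^-4)²/(8.7 × 10^-6) = 4.57 × 10^-3 M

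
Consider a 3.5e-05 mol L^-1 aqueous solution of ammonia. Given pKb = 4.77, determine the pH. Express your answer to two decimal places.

pH = 9.24

NH3 + H2O ⇌ NH4+ + OH-
Kb = 10^(−4.77) = 1.70 × 10^-5
Kb = [OH-]²/(3.5e-05 − [OH-]) = 1.70 × 10^-5
The 5% rule fails; solving [OH-]² + Kb·[OH-] − Kb·C₀ = 0 exactly:
[OH-] = [−1.7e-05 + √(1.7e-05² + 2.38e-09)]/2 = 1.73 × 10^-5 M
pOH = 4.76, so pH = 14.00 − pOH = 9.24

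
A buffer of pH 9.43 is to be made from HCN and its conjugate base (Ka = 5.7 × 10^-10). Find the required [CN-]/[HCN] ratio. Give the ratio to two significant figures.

ratio = 1.5

pKa = -log(5.7 × 10^-10) = 9.244
pH = pKa + log(r) ⇒ log(r) = 9.43 − 9.244 = +0.186
r = [CN-]/[HCN] = 10^(+0.186) = 1.53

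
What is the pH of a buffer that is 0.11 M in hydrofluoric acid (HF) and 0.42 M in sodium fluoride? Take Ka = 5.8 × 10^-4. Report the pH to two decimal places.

pH = 3.82

pKa = −log(5.8 × 10^-4) = 3.237
Henderson–Hasselbalch: pH = pKa + log([F-]/[HF]) = 3.237 + log(0.42/0.11)
pH = 3.237 + (+0.582) = 3.82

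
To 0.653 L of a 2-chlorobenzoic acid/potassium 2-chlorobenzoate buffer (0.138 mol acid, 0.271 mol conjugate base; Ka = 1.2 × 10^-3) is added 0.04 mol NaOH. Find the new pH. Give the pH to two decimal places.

pH = 3.42

After neutralization: n(ClC6H4COOH) = 0.098 mol, n(ClC6H4COO-) = 0.311 mol.
pKa = −log(1.2 × 10^-3) = 2.921
pH = pKa + log([A⁻]/[HA]) = 2.921 + log(0.311/0.098) = 2.921 +0.502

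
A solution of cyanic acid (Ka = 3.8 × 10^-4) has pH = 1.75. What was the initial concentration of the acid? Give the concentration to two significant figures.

[H+] = 10^(-1.75) = 1.78 × 10^-2 M = x
Ka = x²/(C₀ − x) ⇒ C₀ = x + x²/Ka
C₀ = 1.78 × 10^-2 + (1.78 × 10^-2)²/(3.8 × 10^-4) = 8.52 × 10^-1 M

C₀ = 8.5 × 10^-1 M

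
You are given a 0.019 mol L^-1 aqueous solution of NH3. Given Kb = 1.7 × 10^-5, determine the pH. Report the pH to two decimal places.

NH3 + H2O ⇌ NH4+ + OH-
Let x = [OH-] at equilibrium. Kb = x²/(0.019 − x).
Neglecting x in the denominator: x = √(1.7 × 10^-5 × 0.019) = 5.68 × 10^-4 M
pOH = −log(5.68 × 10^-4) = 3.25; pH = 14.00 − 3.25 = 10.75

pH = 10.75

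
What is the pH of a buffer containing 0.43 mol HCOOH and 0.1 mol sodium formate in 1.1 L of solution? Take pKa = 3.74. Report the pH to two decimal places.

pH = 3.11

Henderson–Hasselbalch: pH = pKa + log([HCOO-]/[HCOOH]) = 3.74 + log(0.1/0.43)
pH = 3.74 + (-0.633) = 3.11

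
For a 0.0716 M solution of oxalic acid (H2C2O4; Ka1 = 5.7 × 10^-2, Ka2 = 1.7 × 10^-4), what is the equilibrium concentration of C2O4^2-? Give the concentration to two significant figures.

First ionization gives [H+] ≈ [HC2O4-] = 4.15 × 10^-2 M.
Second step: Ka2 = [H+][C2O4^2-]/[HC2O4-] ≈ [C2O4^2-] (since [H+] ≈ [HC2O4-]).
So [C2O4^2-] ≈ Ka2.

1.7 × 10^-4 M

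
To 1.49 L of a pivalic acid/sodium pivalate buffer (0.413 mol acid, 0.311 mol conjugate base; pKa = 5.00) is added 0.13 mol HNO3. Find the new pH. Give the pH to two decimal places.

Added H+ converts (CH3)3CCOO- to (CH3)3CCOOH: (CH3)3CCOOH → 0.543 mol, (CH3)3CCOO- → 0.181 mol.
pH = pKa + log([A⁻]/[HA]) = 5.00 + log(0.181/0.543) = 5.00 -0.477

pH = 4.52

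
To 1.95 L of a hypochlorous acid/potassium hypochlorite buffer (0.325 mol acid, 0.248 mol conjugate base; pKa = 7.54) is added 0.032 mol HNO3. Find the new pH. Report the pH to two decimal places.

After neutralization: n(HOCl) = 0.357 mol, n(OCl-) = 0.216 mol.
Henderson–Hasselbalch with mole ratio 0.216/0.357: pH = 7.54 + (-0.218)

pH = 7.32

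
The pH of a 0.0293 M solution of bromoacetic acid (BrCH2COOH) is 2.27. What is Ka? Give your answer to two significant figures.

[H+] = 10^(-2.27) = 5.37 × 10^-3 M
At equilibrium [HA] = 0.0293 − 5.37 × 10^-3 = 2.39 × 10^-2 M
Ka = [H+][A-]/[HA] = (5.37 × 10^-3)² / 2.39 × 10^-2 = 1.2 × 10^-3

Ka = 1.2 × 10^-3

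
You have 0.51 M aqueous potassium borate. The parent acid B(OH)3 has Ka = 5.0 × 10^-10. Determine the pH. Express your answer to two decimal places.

pH = 11.50

B(OH)4- is the conjugate base of the weak acid B(OH)3.
Kb = Kw/Ka = 1.0×10^-14 / 5.0 × 10^-10 = 2.00 × 10^-5
From the ICE table, Kb = [OH-]²/(0.51 − [OH-]) = 2.00 × 10^-5.
Assume [OH-] ≪ 0.51: [OH-] ≈ √(2.00 × 10^-5 × 0.51) = 3.19 × 10^-3 M
pOH = 2.50, so pH = 14.00 − pOH = 11.50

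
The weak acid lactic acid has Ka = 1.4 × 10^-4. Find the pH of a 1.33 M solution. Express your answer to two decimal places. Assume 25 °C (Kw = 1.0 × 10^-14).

pH = 1.87

CH3CH(OH)COOH ⇌ CH3CH(OH)COO- + H+
Ka = [H+]²/(1.33 − [H+]) = 1.4 × 10^-4
Neglecting [H+] in the denominator: [H+] = √(1.4 × 10^-4 × 1.33) = 1.36 × 10^-2 M
pH = −log[H+] = −log(1.36 × 10^-2) = 1.87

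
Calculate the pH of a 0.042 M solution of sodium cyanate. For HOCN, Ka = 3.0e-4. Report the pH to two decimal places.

OCN- is the conjugate base of the weak acid HOCN.
Kb = Kw/Ka = 1.0×10^-14 / 3.0 × 10^-4 = 3.33 × 10^-11
Kb = x²/(0.042 − x) = 3.33 × 10^-11
Assume x ≪ 0.042: x ≈ √(3.33 × 10^-11 × 0.042) = 1.18 × 10^-6 M
Check: 0.0028% ionized — well under 5%, approximation valid.
pOH = 5.93, so pH = 14.00 − pOH = 8.07

pH = 8.07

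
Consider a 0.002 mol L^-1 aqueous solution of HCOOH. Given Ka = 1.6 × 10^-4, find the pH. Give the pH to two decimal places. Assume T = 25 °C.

HCOOH ⇌ HCOO- + H+
From the ICE table, Ka = x²/(0.002 − x) = 1.6 × 10^-4.
x is not negligible relative to C₀; solve x² + 0.00016·x − 3.2e-07 = 0.
x = (−Ka + √(Ka² + 4·Ka·C₀))/2 = 4.91 × 10^-4 M
pH = −log[H+] = −log(4.91 × 10^-4) = 3.31

pH = 3.31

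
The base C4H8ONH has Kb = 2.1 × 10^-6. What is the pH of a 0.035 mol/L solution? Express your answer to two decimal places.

pH = 10.43

C4H8ONH + H2O ⇌ C4H8ONH2+ + OH-
Kb = [OH-]²/(0.035 − [OH-]) = 2.1 × 10^-6
Neglecting [OH-] in the denominator: [OH-] = √(2.1 × 10^-6 × 0.035) = 2.71 × 10^-4 M
pOH = 3.57, so pH = 14.00 − pOH = 10.43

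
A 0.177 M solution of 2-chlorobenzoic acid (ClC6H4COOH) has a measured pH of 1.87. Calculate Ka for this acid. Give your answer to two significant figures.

[H+] = 10^(-1.87) = 1.35 × 10^-2 M
At equilibrium [HA] = 0.177 − 1.35 × 10^-2 = 1.63 × 10^-1 M
Ka = [H+][A-]/[HA] = (1.35 × 10^-2)² / 1.63 × 10^-1 = 1.1 × 10^-3

Ka = 1.1 × 10^-3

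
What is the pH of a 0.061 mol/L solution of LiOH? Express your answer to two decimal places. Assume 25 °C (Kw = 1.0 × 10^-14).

pH = 12.79

LiOH is a strong base; [OH-] = 0.061 M.
pOH = -log(0.061) = 1.21
pH = 14.00 - 1.21 = 12.79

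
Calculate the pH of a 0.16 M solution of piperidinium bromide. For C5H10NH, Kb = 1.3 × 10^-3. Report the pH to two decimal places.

pH = 5.95

C5H10NH2+ is the conjugate acid of the weak base C5H10NH.
Ka = Kw/Kb = 1.0×10^-14 / 1.3 × 10^-3 = 7.69 × 10^-12
Let x = [H+] at equilibrium. Ka = x²/(0.16 − x).
Since Ka ≪ C₀, x ≈ √(Ka·C₀) = 1.11 × 10^-6 M.
Check: 0.00069% ionized — well under 5%, approximation valid.
pH = −log(1.11 × 10^-6) = 5.95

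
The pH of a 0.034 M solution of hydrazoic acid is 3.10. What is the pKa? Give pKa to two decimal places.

pKa = 4.72

[H+] = 10^(-3.10) = 7.94 × 10^-4 M
At equilibrium [HA] = 0.034 − 7.94 × 10^-4 = 3.32 × 10^-2 M
Ka = [H+][A-]/[HA] = (7.94 × 10^-4)² / 3.32 × 10^-2 = 1.90 × 10^-5
pKa = -log(1.90 × 10^-5) = 4.72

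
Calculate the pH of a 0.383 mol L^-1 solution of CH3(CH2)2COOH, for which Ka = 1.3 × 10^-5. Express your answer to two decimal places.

pH = 2.65

CH3(CH2)2COOH ⇌ CH3(CH2)2COO- + H+
Ka = [H+]²/(0.383 − [H+]) = 1.3 × 10^-5
Assume [H+] ≪ 0.383: [H+] ≈ √(1.3 × 10^-5 × 0.383) = 2.23 × 10^-3 M
Check: 0.58% ionized — well under 5%, approximation valid.
pH = −log[H+] = −log(2.23 × 10^-3) = 2.65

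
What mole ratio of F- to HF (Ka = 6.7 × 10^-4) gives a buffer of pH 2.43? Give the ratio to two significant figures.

pKa = -log(6.7 × 10^-4) = 3.174
pH = pKa + log(r) ⇒ log(r) = 2.43 − 3.174 = -0.744
r = [F-]/[HF] = 10^(-0.744) = 0.18

ratio = 0.18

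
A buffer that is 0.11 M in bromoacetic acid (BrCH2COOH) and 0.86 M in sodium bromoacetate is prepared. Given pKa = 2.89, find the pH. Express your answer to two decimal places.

Henderson–Hasselbalch: pH = pKa + log([BrCH2COO-]/[BrCH2COOH]) = 2.89 + log(0.86/0.11)
pH = 2.89 + (+0.893) = 3.78

pH = 3.78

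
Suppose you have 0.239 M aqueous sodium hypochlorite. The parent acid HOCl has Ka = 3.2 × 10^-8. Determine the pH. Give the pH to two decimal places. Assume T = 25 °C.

pH = 10.44

OCl- is the conjugate base of the weak acid HOCl.
Kb = Kw/Ka = 1.0×10^-14 / 3.2 × 10^-8 = 3.12 × 10^-7
Let x = [OH-] at equilibrium. Kb = x²/(0.239 − x).
Since Kb ≪ C₀, x ≈ √(Kb·C₀) = 2.73 × 10^-4 M.
(x/C₀ = 0.11% < 5%, so the approximation holds.)
pOH = −log(2.73 × 10^-4) = 3.56; pH = 14.00 − 3.56 = 10.44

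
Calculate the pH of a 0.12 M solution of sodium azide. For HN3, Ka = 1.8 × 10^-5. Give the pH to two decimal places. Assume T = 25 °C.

pH = 8.91

N3- is the conjugate base of the weak acid HN3.
Kb = Kw/Ka = 1.0×10^-14 / 1.8 × 10^-5 = 5.56 × 10^-10
From the ICE table, Kb = [OH-]²/(0.12 − [OH-]) = 5.56 × 10^-10.
Neglecting [OH-] in the denominator: [OH-] = √(5.56 × 10^-10 × 0.12) = 8.17 × 10^-6 M
pOH = 5.09, so pH = 14.00 − pOH = 8.91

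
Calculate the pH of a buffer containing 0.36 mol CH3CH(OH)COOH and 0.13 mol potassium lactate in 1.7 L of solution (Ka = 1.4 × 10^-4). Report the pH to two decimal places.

pKa = −log(1.4 × 10^-4) = 3.854
Henderson–Hasselbalch: pH = pKa + log([CH3CH(OH)COO-]/[CH3CH(OH)COOH]) = 3.854 + log(0.13/0.36)
pH = 3.854 + (-0.442) = 3.41

pH = 3.41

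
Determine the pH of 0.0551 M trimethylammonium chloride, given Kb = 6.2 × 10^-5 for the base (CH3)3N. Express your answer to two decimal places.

(CH3)3NH+ is the conjugate acid of the weak base (CH3)3N.
Ka = Kw/Kb = 1.0×10^-14 / 6.2 × 10^-5 = 1.61 × 10^-10
Ka = [H+]²/(0.0551 − [H+]) = 1.61 × 10^-10
Neglecting [H+] in the denominator: [H+] = √(1.61 × 10^-10 × 0.0551) = 2.98 × 10^-6 M
Check: 0.0054% ionized — well under 5%, approximation valid.
pH = −log[H+] = −log(2.98 × 10^-6) = 5.53

pH = 5.53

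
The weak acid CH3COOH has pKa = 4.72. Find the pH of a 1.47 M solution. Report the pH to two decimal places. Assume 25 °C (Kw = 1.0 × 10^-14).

pH = 2.28

CH3COOH ⇌ CH3COO- + H+
Ka = 10^(−4.72) = 1.91 × 10^-5
From the ICE table, Ka = [H+]²/(1.47 − [H+]) = 1.91 × 10^-5.
Neglecting [H+] in the denominator: [H+] = √(1.91 × 10^-5 × 1.47) = 5.30 × 10^-3 M
pH = −log[H+] = −log(5.30 × 10^-3) = 2.28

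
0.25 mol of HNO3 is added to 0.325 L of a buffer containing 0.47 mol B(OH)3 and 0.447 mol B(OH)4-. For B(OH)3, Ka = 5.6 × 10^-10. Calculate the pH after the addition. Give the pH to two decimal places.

pH = 8.69

Added H+ converts B(OH)4- to B(OH)3: B(OH)3 → 0.72 mol, B(OH)4- → 0.197 mol.
pKa = −log(5.6 × 10^-10) = 9.252
Henderson–Hasselbalch with mole ratio 0.197/0.72: pH = 9.252 + (-0.563)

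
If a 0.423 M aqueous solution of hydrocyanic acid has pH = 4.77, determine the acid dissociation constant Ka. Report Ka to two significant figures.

Ka = 6.8 × 10^-10

[H+] = 10^(-4.77) = 1.70 × 10^-5 M
At equilibrium [HA] = 0.423 − 1.70 × 10^-5 = 4.23 × 10^-1 M
Ka = [H+][A-]/[HA] = (1.70 × 10^-5)² / 4.23 × 10^-1 = 6.8 × 10^-10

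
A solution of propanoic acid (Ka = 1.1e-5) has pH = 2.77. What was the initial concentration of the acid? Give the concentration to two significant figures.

C₀ = 2.6 × 10^-1 M

[H+] = 10^(-2.77) = 1.70 × 10^-3 M = x
Ka = x²/(C₀ − x) ⇒ C₀ = x + x²/Ka
C₀ = 1.70 × 10^-3 + (1.70 × 10^-3)²/(1.1 × 10^-5) = 2.64 × 10^-1 M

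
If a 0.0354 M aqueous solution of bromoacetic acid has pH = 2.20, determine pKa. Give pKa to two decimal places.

[H+] = 10^(-2.20) = 6.31 × 10^-3 M
At equilibrium [HA] = 0.0354 − 6.31 × 10^-3 = 2.91 × 10^-2 M
Ka = [H+][A-]/[HA] = (6.31 × 10^-3)² / 2.91 × 10^-2 = 1.37 × 10^-3
pKa = -log(1.37 × 10^-3) = 2.86

pKa = 2.86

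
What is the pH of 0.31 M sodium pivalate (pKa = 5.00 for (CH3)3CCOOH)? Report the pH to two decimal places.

pH = 9.25

(CH3)3CCOO- is the conjugate base of the weak acid (CH3)3CCOOH.
Ka = 10^(−5.00) = 1.00 × 10^-5
Kb = Kw/Ka = 1.0×10^-14 / 1.00 × 10^-5 = 1.00 × 10^-9
From the ICE table, Kb = [OH-]²/(0.31 − [OH-]) = 1.00 × 10^-9.
Since Kb ≪ C₀, [OH-] ≈ √(Kb·C₀) = 1.76 × 10^-5 M.
pOH = 4.75, so pH = 14.00 − pOH = 9.25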